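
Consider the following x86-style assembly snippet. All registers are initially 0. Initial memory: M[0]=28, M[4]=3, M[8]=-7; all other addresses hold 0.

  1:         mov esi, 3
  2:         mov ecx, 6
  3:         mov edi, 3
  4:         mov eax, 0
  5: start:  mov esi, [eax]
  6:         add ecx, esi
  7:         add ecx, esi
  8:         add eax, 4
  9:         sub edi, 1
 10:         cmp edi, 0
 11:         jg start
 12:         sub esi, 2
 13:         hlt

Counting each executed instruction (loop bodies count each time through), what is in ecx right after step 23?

esi=3
ecx=6
edi=3
eax=0
esi=M[0]=28
ecx=6+28=34
ecx=34+28=62
eax=0+4=4
edi=3-1=2
cmp edi, 0  (cmp 2,0)
jg start: taken
esi=M[4]=3
ecx=62+3=65
ecx=65+3=68
eax=4+4=8
edi=2-1=1
cmp edi, 0  (cmp 1,0)
jg start: taken
esi=M[8]=-7
ecx=68+(-7)=61
ecx=61+(-7)=54
eax=8+4=12
edi=1-1=0
After step 23: ecx = 54.

54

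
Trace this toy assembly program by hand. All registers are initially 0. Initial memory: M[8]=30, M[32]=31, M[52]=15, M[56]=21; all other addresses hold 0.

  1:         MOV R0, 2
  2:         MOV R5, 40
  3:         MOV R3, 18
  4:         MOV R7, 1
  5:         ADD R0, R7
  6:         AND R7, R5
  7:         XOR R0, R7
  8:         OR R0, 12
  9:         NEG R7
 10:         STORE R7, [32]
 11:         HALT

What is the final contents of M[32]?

MOV R0, 2 → R0=2
MOV R5, 40 → R5=40
MOV R3, 18 → R3=18
MOV R7, 1 → R7=1
ADD R0, R7 → R0=2+1=3
AND R7, R5 → R7=1&40=0
XOR R0, R7 → R0=3^0=3
OR R0, 12 → R0=3|12=15
NEG R7 → R7=-(0)=0
STORE R7, [32] → M[32]=0
halt.

0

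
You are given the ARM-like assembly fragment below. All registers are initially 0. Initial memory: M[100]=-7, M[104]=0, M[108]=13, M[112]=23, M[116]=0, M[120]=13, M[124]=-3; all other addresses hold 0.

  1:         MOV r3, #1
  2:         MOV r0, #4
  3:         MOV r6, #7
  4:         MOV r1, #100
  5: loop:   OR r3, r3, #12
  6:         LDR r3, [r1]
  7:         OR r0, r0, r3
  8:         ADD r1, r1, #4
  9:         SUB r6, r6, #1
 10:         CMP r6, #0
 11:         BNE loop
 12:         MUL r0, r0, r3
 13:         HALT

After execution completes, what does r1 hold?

128

MOV r3, #1 → r3=1
MOV r0, #4 → r0=4
MOV r6, #7 → r6=7
MOV r1, #100 → r1=100
OR r3, r3, #12 → r3=1|12=13
LDR r3, [r1] → r3=M[100]=-7
OR r0, r0, r3 → r0=4|(-7)=-3
ADD r1, r1, #4 → r1=100+4=104
SUB r6, r6, #1 → r6=7-1=6
CMP r6, #0  (cmp 6,0)
BNE loop: taken
OR r3, r3, #12 → r3=(-7)|12=-3
LDR r3, [r1] → r3=M[104]=0
OR r0, r0, r3 → r0=(-3)|0=-3
ADD r1, r1, #4 → r1=104+4=108
SUB r6, r6, #1 → r6=6-1=5
CMP r6, #0  (cmp 5,0)
BNE loop: taken
OR r3, r3, #12 → r3=0|12=12
LDR r3, [r1] → r3=M[108]=13
OR r0, r0, r3 → r0=(-3)|13=-3
ADD r1, r1, #4 → r1=108+4=112
SUB r6, r6, #1 → r6=5-1=4
CMP r6, #0  (cmp 4,0)
BNE loop: taken
OR r3, r3, #12 → r3=13|12=13
LDR r3, [r1] → r3=M[112]=23
OR r0, r0, r3 → r0=(-3)|23=-1
ADD r1, r1, #4 → r1=112+4=116
SUB r6, r6, #1 → r6=4-1=3
CMP r6, #0  (cmp 3,0)
BNE loop: taken
OR r3, r3, #12 → r3=23|12=31
LDR r3, [r1] → r3=M[116]=0
OR r0, r0, r3 → r0=(-1)|0=-1
ADD r1, r1, #4 → r1=116+4=120
SUB r6, r6, #1 → r6=3-1=2
CMP r6, #0  (cmp 2,0)
BNE loop: taken
OR r3, r3, #12 → r3=0|12=12
LDR r3, [r1] → r3=M[120]=13
OR r0, r0, r3 → r0=(-1)|13=-1
ADD r1, r1, #4 → r1=120+4=124
SUB r6, r6, #1 → r6=2-1=1
CMP r6, #0  (cmp 1,0)
BNE loop: taken
OR r3, r3, #12 → r3=13|12=13
LDR r3, [r1] → r3=M[124]=-3
OR r0, r0, r3 → r0=(-1)|(-3)=-1
ADD r1, r1, #4 → r1=124+4=128
SUB r6, r6, #1 → r6=1-1=0
CMP r6, #0  (cmp 0,0)
BNE loop: not taken
MUL r0, r0, r3 → r0=(-1)*(-3)=3
halt.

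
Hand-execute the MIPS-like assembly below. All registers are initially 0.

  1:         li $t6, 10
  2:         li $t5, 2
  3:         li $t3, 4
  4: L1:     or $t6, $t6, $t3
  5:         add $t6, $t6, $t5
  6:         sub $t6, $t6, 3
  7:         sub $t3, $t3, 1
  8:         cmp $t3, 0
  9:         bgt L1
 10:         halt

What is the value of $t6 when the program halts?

12

after li $t6, 10: $t6=10
after li $t5, 2: $t5=2
after li $t3, 4: $t3=4
after or $t6, $t6, $t3: $t6=10|4=14
after add $t6, $t6, $t5: $t6=14+2=16
after sub $t6, $t6, 3: $t6=16-3=13
after sub $t3, $t3, 1: $t3=4-1=3
cmp $t3, 0  (cmp 3,0)
bgt L1: taken
after or $t6, $t6, $t3: $t6=13|3=15
after add $t6, $t6, $t5: $t6=15+2=17
after sub $t6, $t6, 3: $t6=17-3=14
after sub $t3, $t3, 1: $t3=3-1=2
cmp $t3, 0  (cmp 2,0)
bgt L1: taken
after or $t6, $t6, $t3: $t6=14|2=14
after add $t6, $t6, $t5: $t6=14+2=16
after sub $t6, $t6, 3: $t6=16-3=13
after sub $t3, $t3, 1: $t3=2-1=1
cmp $t3, 0  (cmp 1,0)
bgt L1: taken
after or $t6, $t6, $t3: $t6=13|1=13
after add $t6, $t6, $t5: $t6=13+2=15
after sub $t6, $t6, 3: $t6=15-3=12
after sub $t3, $t3, 1: $t3=1-1=0
cmp $t3, 0  (cmp 0,0)
bgt L1: not taken
halt.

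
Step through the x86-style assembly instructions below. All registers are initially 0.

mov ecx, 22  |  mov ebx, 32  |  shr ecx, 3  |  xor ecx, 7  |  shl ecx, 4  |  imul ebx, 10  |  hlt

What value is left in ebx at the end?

mov ecx, 22 → ecx=22
mov ebx, 32 → ebx=32
shr ecx, 3 → ecx=22>>3=2
xor ecx, 7 → ecx=2^7=5
shl ecx, 4 → ecx=5<<4=80
imul ebx, 10 → ebx=32*10=320
halt.

320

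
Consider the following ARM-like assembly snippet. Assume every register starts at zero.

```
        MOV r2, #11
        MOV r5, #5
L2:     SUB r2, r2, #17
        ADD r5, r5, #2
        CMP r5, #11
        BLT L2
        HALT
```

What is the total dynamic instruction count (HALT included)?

15

MOV r2, #11 → r2=11
MOV r5, #5 → r5=5
SUB r2, r2, #17 → r2=11-17=-6
ADD r5, r5, #2 → r5=5+2=7
CMP r5, #11  (cmp 7,11)
BLT L2: taken
SUB r2, r2, #17 → r2=(-6)-17=-23
ADD r5, r5, #2 → r5=7+2=9
CMP r5, #11  (cmp 9,11)
BLT L2: taken
SUB r2, r2, #17 → r2=(-23)-17=-40
ADD r5, r5, #2 → r5=9+2=11
CMP r5, #11  (cmp 11,11)
BLT L2: not taken
halt.
Total executed instructions: 15.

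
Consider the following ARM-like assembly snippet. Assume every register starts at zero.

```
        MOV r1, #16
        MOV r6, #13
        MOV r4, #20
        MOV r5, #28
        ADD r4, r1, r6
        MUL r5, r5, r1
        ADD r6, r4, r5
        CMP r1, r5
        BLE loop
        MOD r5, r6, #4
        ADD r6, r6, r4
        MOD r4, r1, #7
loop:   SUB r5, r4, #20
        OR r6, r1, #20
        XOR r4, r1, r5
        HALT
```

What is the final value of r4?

r1=16
r6=13
r4=20
r5=28
r4=16+13=29
r5=28*16=448
r6=29+448=477
CMP r1, r5  (cmp 16,448)
BLE loop: taken
r5=29-20=9
r6=16|20=20
r4=16^9=25
halt.

25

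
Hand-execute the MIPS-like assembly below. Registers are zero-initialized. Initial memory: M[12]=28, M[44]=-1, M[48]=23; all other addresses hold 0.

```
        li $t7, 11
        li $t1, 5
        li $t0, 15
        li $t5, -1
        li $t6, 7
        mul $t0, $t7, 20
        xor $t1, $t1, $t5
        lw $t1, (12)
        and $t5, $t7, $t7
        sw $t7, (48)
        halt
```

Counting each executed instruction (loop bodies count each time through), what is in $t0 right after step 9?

li $t7, 11 → $t7=11
li $t1, 5 → $t1=5
li $t0, 15 → $t0=15
li $t5, -1 → $t5=-1
li $t6, 7 → $t6=7
mul $t0, $t7, 20 → $t0=11*20=220
xor $t1, $t1, $t5 → $t1=5^(-1)=-6
lw $t1, (12) → $t1=M[12]=28
and $t5, $t7, $t7 → $t5=11&11=11
After step 9: $t0 = 220.

220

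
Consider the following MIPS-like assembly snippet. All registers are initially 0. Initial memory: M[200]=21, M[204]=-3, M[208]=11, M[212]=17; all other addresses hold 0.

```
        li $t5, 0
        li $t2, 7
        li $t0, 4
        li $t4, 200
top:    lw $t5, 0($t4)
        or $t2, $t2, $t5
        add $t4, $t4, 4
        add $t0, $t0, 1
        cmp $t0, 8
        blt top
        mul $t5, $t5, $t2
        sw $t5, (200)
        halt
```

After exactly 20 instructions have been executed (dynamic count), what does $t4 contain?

212

$t5=0
$t2=7
$t0=4
$t4=200
$t5=M[200]=21
$t2=7|21=23
$t4=200+4=204
$t0=4+1=5
cmp $t0, 8  (cmp 5,8)
blt top: taken
$t5=M[204]=-3
$t2=23|(-3)=-1
$t4=204+4=208
$t0=5+1=6
cmp $t0, 8  (cmp 6,8)
blt top: taken
$t5=M[208]=11
$t2=(-1)|11=-1
$t4=208+4=212
$t0=6+1=7
After step 20: $t4 = 212.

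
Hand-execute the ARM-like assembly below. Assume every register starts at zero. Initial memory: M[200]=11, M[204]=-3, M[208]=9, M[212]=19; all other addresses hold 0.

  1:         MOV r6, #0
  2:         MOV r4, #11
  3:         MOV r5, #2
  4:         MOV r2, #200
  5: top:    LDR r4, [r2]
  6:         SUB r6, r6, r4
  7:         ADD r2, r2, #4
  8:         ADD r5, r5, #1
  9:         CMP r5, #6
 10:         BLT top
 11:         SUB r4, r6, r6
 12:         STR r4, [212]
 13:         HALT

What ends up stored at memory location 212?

0

MOV r6, #0 → r6=0
MOV r4, #11 → r4=11
MOV r5, #2 → r5=2
MOV r2, #200 → r2=200
LDR r4, [r2] → r4=M[200]=11
SUB r6, r6, r4 → r6=0-11=-11
ADD r2, r2, #4 → r2=200+4=204
ADD r5, r5, #1 → r5=2+1=3
CMP r5, #6  (cmp 3,6)
BLT top: taken
LDR r4, [r2] → r4=M[204]=-3
SUB r6, r6, r4 → r6=(-11)-(-3)=-8
ADD r2, r2, #4 → r2=204+4=208
ADD r5, r5, #1 → r5=3+1=4
CMP r5, #6  (cmp 4,6)
BLT top: taken
LDR r4, [r2] → r4=M[208]=9
SUB r6, r6, r4 → r6=(-8)-9=-17
ADD r2, r2, #4 → r2=208+4=212
ADD r5, r5, #1 → r5=4+1=5
CMP r5, #6  (cmp 5,6)
BLT top: taken
LDR r4, [r2] → r4=M[212]=19
SUB r6, r6, r4 → r6=(-17)-19=-36
ADD r2, r2, #4 → r2=212+4=216
ADD r5, r5, #1 → r5=5+1=6
CMP r5, #6  (cmp 6,6)
BLT top: not taken
SUB r4, r6, r6 → r4=(-36)-(-36)=0
STR r4, [212] → M[212]=0
halt.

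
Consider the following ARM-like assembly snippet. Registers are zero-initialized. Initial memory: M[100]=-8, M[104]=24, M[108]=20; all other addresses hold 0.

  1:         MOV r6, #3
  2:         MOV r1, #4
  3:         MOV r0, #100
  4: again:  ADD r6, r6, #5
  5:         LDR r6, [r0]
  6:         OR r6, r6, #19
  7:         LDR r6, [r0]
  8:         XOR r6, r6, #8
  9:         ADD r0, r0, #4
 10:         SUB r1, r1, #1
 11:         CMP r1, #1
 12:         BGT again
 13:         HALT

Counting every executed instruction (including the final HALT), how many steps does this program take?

r6=3
r1=4
r0=100
r6=3+5=8
r6=M[100]=-8
r6=(-8)|19=-5
r6=M[100]=-8
r6=(-8)^8=-16
r0=100+4=104
r1=4-1=3
CMP r1, #1  (cmp 3,1)
BGT again: taken
r6=(-16)+5=-11
r6=M[104]=24
r6=24|19=27
r6=M[104]=24
r6=24^8=16
r0=104+4=108
r1=3-1=2
CMP r1, #1  (cmp 2,1)
BGT again: taken
r6=16+5=21
r6=M[108]=20
r6=20|19=23
r6=M[108]=20
r6=20^8=28
r0=108+4=112
r1=2-1=1
CMP r1, #1  (cmp 1,1)
BGT again: not taken
halt.
Total executed instructions: 31.

31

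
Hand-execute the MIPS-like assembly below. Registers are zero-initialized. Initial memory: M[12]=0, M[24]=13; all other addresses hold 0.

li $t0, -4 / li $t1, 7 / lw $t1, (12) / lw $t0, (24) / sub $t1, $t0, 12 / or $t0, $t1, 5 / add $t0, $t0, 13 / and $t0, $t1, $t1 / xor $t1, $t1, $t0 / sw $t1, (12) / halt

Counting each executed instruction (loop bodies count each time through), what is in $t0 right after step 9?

1

after li $t0, -4: $t0=-4
after li $t1, 7: $t1=7
after lw $t1, (12): $t1=M[12]=0
after lw $t0, (24): $t0=M[24]=13
after sub $t1, $t0, 12: $t1=13-12=1
after or $t0, $t1, 5: $t0=1|5=5
after add $t0, $t0, 13: $t0=5+13=18
after and $t0, $t1, $t1: $t0=1&1=1
after xor $t1, $t1, $t0: $t1=1^1=0
After step 9: $t0 = 1.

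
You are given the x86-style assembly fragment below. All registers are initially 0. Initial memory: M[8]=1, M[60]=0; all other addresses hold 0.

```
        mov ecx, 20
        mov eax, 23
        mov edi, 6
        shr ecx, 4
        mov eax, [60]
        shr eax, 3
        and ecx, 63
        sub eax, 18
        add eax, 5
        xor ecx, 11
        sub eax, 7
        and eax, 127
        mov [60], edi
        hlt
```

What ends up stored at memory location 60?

mov ecx, 20 → ecx=20
mov eax, 23 → eax=23
mov edi, 6 → edi=6
shr ecx, 4 → ecx=20>>4=1
mov eax, [60] → eax=M[60]=0
shr eax, 3 → eax=0>>3=0
and ecx, 63 → ecx=1&63=1
sub eax, 18 → eax=0-18=-18
add eax, 5 → eax=(-18)+5=-13
xor ecx, 11 → ecx=1^11=10
sub eax, 7 → eax=(-13)-7=-20
and eax, 127 → eax=(-20)&127=108
mov [60], edi → M[60]=6
halt.

6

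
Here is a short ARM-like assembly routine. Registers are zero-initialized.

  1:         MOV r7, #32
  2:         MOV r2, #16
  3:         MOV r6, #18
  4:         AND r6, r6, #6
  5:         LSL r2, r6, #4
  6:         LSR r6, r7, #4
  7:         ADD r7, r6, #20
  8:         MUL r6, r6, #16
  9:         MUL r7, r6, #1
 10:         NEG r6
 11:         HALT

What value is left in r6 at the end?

-32

after MOV r7, #32: r7=32
after MOV r2, #16: r2=16
after MOV r6, #18: r6=18
after AND r6, r6, #6: r6=18&6=2
after LSL r2, r6, #4: r2=2<<4=32
after LSR r6, r7, #4: r6=32>>4=2
after ADD r7, r6, #20: r7=2+20=22
after MUL r6, r6, #16: r6=2*16=32
after MUL r7, r6, #1: r7=32*1=32
after NEG r6: r6=-(32)=-32
halt.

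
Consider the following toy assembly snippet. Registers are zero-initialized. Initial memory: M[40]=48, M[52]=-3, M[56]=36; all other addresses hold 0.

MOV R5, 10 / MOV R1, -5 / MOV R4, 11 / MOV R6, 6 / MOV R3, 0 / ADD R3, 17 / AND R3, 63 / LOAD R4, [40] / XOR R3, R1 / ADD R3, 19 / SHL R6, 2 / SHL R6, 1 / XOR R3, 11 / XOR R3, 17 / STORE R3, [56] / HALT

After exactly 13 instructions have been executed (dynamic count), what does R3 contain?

-10

MOV R5, 10 → R5=10
MOV R1, -5 → R1=-5
MOV R4, 11 → R4=11
MOV R6, 6 → R6=6
MOV R3, 0 → R3=0
ADD R3, 17 → R3=0+17=17
AND R3, 63 → R3=17&63=17
LOAD R4, [40] → R4=M[40]=48
XOR R3, R1 → R3=17^(-5)=-22
ADD R3, 19 → R3=(-22)+19=-3
SHL R6, 2 → R6=6<<2=24
SHL R6, 1 → R6=24<<1=48
XOR R3, 11 → R3=(-3)^11=-10
After step 13: R3 = -10.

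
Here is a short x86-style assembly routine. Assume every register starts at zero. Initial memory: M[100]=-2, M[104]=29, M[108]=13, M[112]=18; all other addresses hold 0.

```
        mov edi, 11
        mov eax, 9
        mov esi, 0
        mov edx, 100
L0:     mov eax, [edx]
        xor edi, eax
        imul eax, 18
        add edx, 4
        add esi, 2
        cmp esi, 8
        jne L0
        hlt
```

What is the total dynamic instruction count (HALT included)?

33

mov edi, 11 → edi=11
mov eax, 9 → eax=9
mov esi, 0 → esi=0
mov edx, 100 → edx=100
mov eax, [edx] → eax=M[100]=-2
xor edi, eax → edi=11^(-2)=-11
imul eax, 18 → eax=(-2)*18=-36
add edx, 4 → edx=100+4=104
add esi, 2 → esi=0+2=2
cmp esi, 8  (cmp 2,8)
jne L0: taken
mov eax, [edx] → eax=M[104]=29
xor edi, eax → edi=(-11)^29=-24
imul eax, 18 → eax=29*18=522
add edx, 4 → edx=104+4=108
add esi, 2 → esi=2+2=4
cmp esi, 8  (cmp 4,8)
jne L0: taken
mov eax, [edx] → eax=M[108]=13
xor edi, eax → edi=(-24)^13=-27
imul eax, 18 → eax=13*18=234
add edx, 4 → edx=108+4=112
add esi, 2 → esi=4+2=6
cmp esi, 8  (cmp 6,8)
jne L0: taken
mov eax, [edx] → eax=M[112]=18
xor edi, eax → edi=(-27)^18=-9
imul eax, 18 → eax=18*18=324
add edx, 4 → edx=112+4=116
add esi, 2 → esi=6+2=8
cmp esi, 8  (cmp 8,8)
jne L0: not taken
halt.
Total executed instructions: 33.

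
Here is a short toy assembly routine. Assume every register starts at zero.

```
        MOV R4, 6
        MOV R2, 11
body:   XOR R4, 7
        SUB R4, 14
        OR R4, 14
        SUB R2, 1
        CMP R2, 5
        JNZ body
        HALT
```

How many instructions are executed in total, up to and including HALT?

39

MOV R4, 6 → R4=6
MOV R2, 11 → R2=11
XOR R4, 7 → R4=6^7=1
SUB R4, 14 → R4=1-14=-13
OR R4, 14 → R4=(-13)|14=-1
SUB R2, 1 → R2=11-1=10
CMP R2, 5  (cmp 10,5)
JNZ body: taken
XOR R4, 7 → R4=(-1)^7=-8
SUB R4, 14 → R4=(-8)-14=-22
OR R4, 14 → R4=(-22)|14=-18
SUB R2, 1 → R2=10-1=9
CMP R2, 5  (cmp 9,5)
JNZ body: taken
XOR R4, 7 → R4=(-18)^7=-23
SUB R4, 14 → R4=(-23)-14=-37
OR R4, 14 → R4=(-37)|14=-33
SUB R2, 1 → R2=9-1=8
CMP R2, 5  (cmp 8,5)
JNZ body: taken
XOR R4, 7 → R4=(-33)^7=-40
SUB R4, 14 → R4=(-40)-14=-54
OR R4, 14 → R4=(-54)|14=-50
SUB R2, 1 → R2=8-1=7
CMP R2, 5  (cmp 7,5)
JNZ body: taken
XOR R4, 7 → R4=(-50)^7=-55
SUB R4, 14 → R4=(-55)-14=-69
OR R4, 14 → R4=(-69)|14=-65
SUB R2, 1 → R2=7-1=6
CMP R2, 5  (cmp 6,5)
JNZ body: taken
XOR R4, 7 → R4=(-65)^7=-72
SUB R4, 14 → R4=(-72)-14=-86
OR R4, 14 → R4=(-86)|14=-82
SUB R2, 1 → R2=6-1=5
CMP R2, 5  (cmp 5,5)
JNZ body: not taken
halt.
Total executed instructions: 39.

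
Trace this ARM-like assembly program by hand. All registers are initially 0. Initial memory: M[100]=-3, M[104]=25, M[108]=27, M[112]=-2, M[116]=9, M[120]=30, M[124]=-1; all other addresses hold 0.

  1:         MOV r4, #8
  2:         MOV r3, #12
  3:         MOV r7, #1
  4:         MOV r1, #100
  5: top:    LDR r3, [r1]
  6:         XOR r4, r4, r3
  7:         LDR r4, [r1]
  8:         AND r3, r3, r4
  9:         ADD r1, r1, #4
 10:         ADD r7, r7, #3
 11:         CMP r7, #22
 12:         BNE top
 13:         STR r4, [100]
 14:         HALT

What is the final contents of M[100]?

-1

after MOV r4, #8: r4=8
after MOV r3, #12: r3=12
after MOV r7, #1: r7=1
after MOV r1, #100: r1=100
after LDR r3, [r1]: r3=M[100]=-3
after XOR r4, r4, r3: r4=8^(-3)=-11
after LDR r4, [r1]: r4=M[100]=-3
after AND r3, r3, r4: r3=(-3)&(-3)=-3
after ADD r1, r1, #4: r1=100+4=104
after ADD r7, r7, #3: r7=1+3=4
CMP r7, #22  (cmp 4,22)
BNE top: taken
after LDR r3, [r1]: r3=M[104]=25
after XOR r4, r4, r3: r4=(-3)^25=-28
after LDR r4, [r1]: r4=M[104]=25
after AND r3, r3, r4: r3=25&25=25
after ADD r1, r1, #4: r1=104+4=108
after ADD r7, r7, #3: r7=4+3=7
CMP r7, #22  (cmp 7,22)
BNE top: taken
after LDR r3, [r1]: r3=M[108]=27
after XOR r4, r4, r3: r4=25^27=2
after LDR r4, [r1]: r4=M[108]=27
after AND r3, r3, r4: r3=27&27=27
after ADD r1, r1, #4: r1=108+4=112
after ADD r7, r7, #3: r7=7+3=10
CMP r7, #22  (cmp 10,22)
BNE top: taken
after LDR r3, [r1]: r3=M[112]=-2
after XOR r4, r4, r3: r4=27^(-2)=-27
after LDR r4, [r1]: r4=M[112]=-2
after AND r3, r3, r4: r3=(-2)&(-2)=-2
after ADD r1, r1, #4: r1=112+4=116
after ADD r7, r7, #3: r7=10+3=13
CMP r7, #22  (cmp 13,22)
BNE top: taken
after LDR r3, [r1]: r3=M[116]=9
after XOR r4, r4, r3: r4=(-2)^9=-9
after LDR r4, [r1]: r4=M[116]=9
after AND r3, r3, r4: r3=9&9=9
after ADD r1, r1, #4: r1=116+4=120
after ADD r7, r7, #3: r7=13+3=16
CMP r7, #22  (cmp 16,22)
BNE top: taken
after LDR r3, [r1]: r3=M[120]=30
after XOR r4, r4, r3: r4=9^30=23
after LDR r4, [r1]: r4=M[120]=30
after AND r3, r3, r4: r3=30&30=30
after ADD r1, r1, #4: r1=120+4=124
after ADD r7, r7, #3: r7=16+3=19
CMP r7, #22  (cmp 19,22)
BNE top: taken
after LDR r3, [r1]: r3=M[124]=-1
after XOR r4, r4, r3: r4=30^(-1)=-31
after LDR r4, [r1]: r4=M[124]=-1
after AND r3, r3, r4: r3=(-1)&(-1)=-1
after ADD r1, r1, #4: r1=124+4=128
after ADD r7, r7, #3: r7=19+3=22
CMP r7, #22  (cmp 22,22)
BNE top: not taken
STR r4, [100] → M[100]=-1
halt.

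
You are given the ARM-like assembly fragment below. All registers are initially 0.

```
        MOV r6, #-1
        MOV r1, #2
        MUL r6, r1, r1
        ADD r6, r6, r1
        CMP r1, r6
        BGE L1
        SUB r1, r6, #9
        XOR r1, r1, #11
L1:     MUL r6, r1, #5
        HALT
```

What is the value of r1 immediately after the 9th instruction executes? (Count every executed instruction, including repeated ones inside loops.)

r6=-1
r1=2
r6=2*2=4
r6=4+2=6
CMP r1, r6  (cmp 2,6)
BGE L1: not taken
r1=6-9=-3
r1=(-3)^11=-10
r6=(-10)*5=-50
After step 9: r1 = -10.

-10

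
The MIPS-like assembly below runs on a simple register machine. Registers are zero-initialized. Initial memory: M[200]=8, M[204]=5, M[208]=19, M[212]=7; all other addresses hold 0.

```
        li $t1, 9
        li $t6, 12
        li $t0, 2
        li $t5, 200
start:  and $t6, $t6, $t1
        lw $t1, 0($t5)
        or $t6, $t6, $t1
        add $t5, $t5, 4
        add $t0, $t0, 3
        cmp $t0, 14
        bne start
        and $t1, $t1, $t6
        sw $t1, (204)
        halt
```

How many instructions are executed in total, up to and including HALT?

after li $t1, 9: $t1=9
after li $t6, 12: $t6=12
after li $t0, 2: $t0=2
after li $t5, 200: $t5=200
after and $t6, $t6, $t1: $t6=12&9=8
after lw $t1, 0($t5): $t1=M[200]=8
after or $t6, $t6, $t1: $t6=8|8=8
after add $t5, $t5, 4: $t5=200+4=204
after add $t0, $t0, 3: $t0=2+3=5
cmp $t0, 14  (cmp 5,14)
bne start: taken
after and $t6, $t6, $t1: $t6=8&8=8
after lw $t1, 0($t5): $t1=M[204]=5
after or $t6, $t6, $t1: $t6=8|5=13
after add $t5, $t5, 4: $t5=204+4=208
after add $t0, $t0, 3: $t0=5+3=8
cmp $t0, 14  (cmp 8,14)
bne start: taken
after and $t6, $t6, $t1: $t6=13&5=5
after lw $t1, 0($t5): $t1=M[208]=19
after or $t6, $t6, $t1: $t6=5|19=23
after add $t5, $t5, 4: $t5=208+4=212
after add $t0, $t0, 3: $t0=8+3=11
cmp $t0, 14  (cmp 11,14)
bne start: taken
after and $t6, $t6, $t1: $t6=23&19=19
after lw $t1, 0($t5): $t1=M[212]=7
after or $t6, $t6, $t1: $t6=19|7=23
after add $t5, $t5, 4: $t5=212+4=216
after add $t0, $t0, 3: $t0=11+3=14
cmp $t0, 14  (cmp 14,14)
bne start: not taken
after and $t1, $t1, $t6: $t1=7&23=7
sw $t1, (204) → M[204]=7
halt.
Total executed instructions: 35.

35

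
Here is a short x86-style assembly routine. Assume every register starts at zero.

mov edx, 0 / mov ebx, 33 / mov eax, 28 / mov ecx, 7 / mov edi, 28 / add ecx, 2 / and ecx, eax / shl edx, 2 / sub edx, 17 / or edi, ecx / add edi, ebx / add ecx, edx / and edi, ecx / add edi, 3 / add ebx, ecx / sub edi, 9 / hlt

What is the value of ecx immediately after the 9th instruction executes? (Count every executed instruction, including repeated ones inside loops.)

edx=0
ebx=33
eax=28
ecx=7
edi=28
ecx=7+2=9
ecx=9&28=8
edx=0<<2=0
edx=0-17=-17
After step 9: ecx = 8.

8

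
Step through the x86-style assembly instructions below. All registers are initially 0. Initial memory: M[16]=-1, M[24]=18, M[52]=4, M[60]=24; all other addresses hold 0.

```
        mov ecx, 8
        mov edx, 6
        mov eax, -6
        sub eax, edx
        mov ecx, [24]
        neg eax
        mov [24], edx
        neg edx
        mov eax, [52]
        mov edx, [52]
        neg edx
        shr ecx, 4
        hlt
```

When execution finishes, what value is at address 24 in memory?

6

mov ecx, 8 → ecx=8
mov edx, 6 → edx=6
mov eax, -6 → eax=-6
sub eax, edx → eax=(-6)-6=-12
mov ecx, [24] → ecx=M[24]=18
neg eax → eax=-(-12)=12
mov [24], edx → M[24]=6
neg edx → edx=-(6)=-6
mov eax, [52] → eax=M[52]=4
mov edx, [52] → edx=M[52]=4
neg edx → edx=-(4)=-4
shr ecx, 4 → ecx=18>>4=1
halt.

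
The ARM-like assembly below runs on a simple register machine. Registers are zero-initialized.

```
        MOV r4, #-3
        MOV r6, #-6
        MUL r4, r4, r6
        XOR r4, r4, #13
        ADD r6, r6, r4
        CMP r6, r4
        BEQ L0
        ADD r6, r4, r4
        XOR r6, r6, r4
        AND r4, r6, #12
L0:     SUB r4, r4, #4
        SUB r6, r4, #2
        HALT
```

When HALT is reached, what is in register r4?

r4=-3
r6=-6
r4=(-3)*(-6)=18
r4=18^13=31
r6=(-6)+31=25
CMP r6, r4  (cmp 25,31)
BEQ L0: not taken
r6=31+31=62
r6=62^31=33
r4=33&12=0
r4=0-4=-4
r6=(-4)-2=-6
halt.

-4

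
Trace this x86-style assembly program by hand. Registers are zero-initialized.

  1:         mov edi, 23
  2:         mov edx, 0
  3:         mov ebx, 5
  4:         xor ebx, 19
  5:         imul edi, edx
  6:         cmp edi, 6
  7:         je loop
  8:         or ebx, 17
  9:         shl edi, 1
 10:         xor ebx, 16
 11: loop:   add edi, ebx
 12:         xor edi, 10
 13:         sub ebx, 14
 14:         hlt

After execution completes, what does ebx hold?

after mov edi, 23: edi=23
after mov edx, 0: edx=0
after mov ebx, 5: ebx=5
after xor ebx, 19: ebx=5^19=22
after imul edi, edx: edi=23*0=0
cmp edi, 6  (cmp 0,6)
je loop: not taken
after or ebx, 17: ebx=22|17=23
after shl edi, 1: edi=0<<1=0
after xor ebx, 16: ebx=23^16=7
after add edi, ebx: edi=0+7=7
after xor edi, 10: edi=7^10=13
after sub ebx, 14: ebx=7-14=-7
halt.

-7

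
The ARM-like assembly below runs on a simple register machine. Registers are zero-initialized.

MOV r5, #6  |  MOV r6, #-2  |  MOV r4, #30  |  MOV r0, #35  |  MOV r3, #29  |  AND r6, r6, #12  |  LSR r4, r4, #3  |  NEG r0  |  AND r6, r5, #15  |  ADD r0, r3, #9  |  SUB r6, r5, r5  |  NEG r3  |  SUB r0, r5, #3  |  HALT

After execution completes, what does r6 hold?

0

MOV r5, #6 → r5=6
MOV r6, #-2 → r6=-2
MOV r4, #30 → r4=30
MOV r0, #35 → r0=35
MOV r3, #29 → r3=29
AND r6, r6, #12 → r6=(-2)&12=12
LSR r4, r4, #3 → r4=30>>3=3
NEG r0 → r0=-(35)=-35
AND r6, r5, #15 → r6=6&15=6
ADD r0, r3, #9 → r0=29+9=38
SUB r6, r5, r5 → r6=6-6=0
NEG r3 → r3=-(29)=-29
SUB r0, r5, #3 → r0=6-3=3
halt.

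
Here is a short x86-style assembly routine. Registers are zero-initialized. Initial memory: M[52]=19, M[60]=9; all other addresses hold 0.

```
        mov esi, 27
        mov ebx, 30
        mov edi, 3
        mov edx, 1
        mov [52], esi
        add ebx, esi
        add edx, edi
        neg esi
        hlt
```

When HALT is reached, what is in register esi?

mov esi, 27 → esi=27
mov ebx, 30 → ebx=30
mov edi, 3 → edi=3
mov edx, 1 → edx=1
mov [52], esi → M[52]=27
add ebx, esi → ebx=30+27=57
add edx, edi → edx=1+3=4
neg esi → esi=-(27)=-27
halt.

-27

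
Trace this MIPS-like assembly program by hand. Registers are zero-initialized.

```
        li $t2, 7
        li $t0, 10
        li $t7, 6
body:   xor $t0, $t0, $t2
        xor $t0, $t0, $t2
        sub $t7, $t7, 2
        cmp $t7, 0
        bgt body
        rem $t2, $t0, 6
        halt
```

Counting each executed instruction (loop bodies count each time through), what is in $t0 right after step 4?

li $t2, 7 → $t2=7
li $t0, 10 → $t0=10
li $t7, 6 → $t7=6
xor $t0, $t0, $t2 → $t0=10^7=13
After step 4: $t0 = 13.

13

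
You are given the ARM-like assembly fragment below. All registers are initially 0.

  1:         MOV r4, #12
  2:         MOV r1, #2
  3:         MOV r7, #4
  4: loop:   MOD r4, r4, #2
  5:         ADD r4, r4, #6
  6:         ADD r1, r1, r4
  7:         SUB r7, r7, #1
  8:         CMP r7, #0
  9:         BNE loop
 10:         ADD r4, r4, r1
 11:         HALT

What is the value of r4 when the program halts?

after MOV r4, #12: r4=12
after MOV r1, #2: r1=2
after MOV r7, #4: r7=4
after MOD r4, r4, #2: r4=12%2=0
after ADD r4, r4, #6: r4=0+6=6
after ADD r1, r1, r4: r1=2+6=8
after SUB r7, r7, #1: r7=4-1=3
CMP r7, #0  (cmp 3,0)
BNE loop: taken
after MOD r4, r4, #2: r4=6%2=0
after ADD r4, r4, #6: r4=0+6=6
after ADD r1, r1, r4: r1=8+6=14
after SUB r7, r7, #1: r7=3-1=2
CMP r7, #0  (cmp 2,0)
BNE loop: taken
after MOD r4, r4, #2: r4=6%2=0
after ADD r4, r4, #6: r4=0+6=6
after ADD r1, r1, r4: r1=14+6=20
after SUB r7, r7, #1: r7=2-1=1
CMP r7, #0  (cmp 1,0)
BNE loop: taken
after MOD r4, r4, #2: r4=6%2=0
after ADD r4, r4, #6: r4=0+6=6
after ADD r1, r1, r4: r1=20+6=26
after SUB r7, r7, #1: r7=1-1=0
CMP r7, #0  (cmp 0,0)
BNE loop: not taken
after ADD r4, r4, r1: r4=6+26=32
halt.

32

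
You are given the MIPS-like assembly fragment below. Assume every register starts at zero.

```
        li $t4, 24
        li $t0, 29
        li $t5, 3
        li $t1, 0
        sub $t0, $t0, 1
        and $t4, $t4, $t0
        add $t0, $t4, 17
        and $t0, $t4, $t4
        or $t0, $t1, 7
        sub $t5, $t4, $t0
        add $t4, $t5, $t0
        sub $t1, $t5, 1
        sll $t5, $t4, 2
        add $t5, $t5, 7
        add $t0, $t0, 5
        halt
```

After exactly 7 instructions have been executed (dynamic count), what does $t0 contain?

after li $t4, 24: $t4=24
after li $t0, 29: $t0=29
after li $t5, 3: $t5=3
after li $t1, 0: $t1=0
after sub $t0, $t0, 1: $t0=29-1=28
after and $t4, $t4, $t0: $t4=24&28=24
after add $t0, $t4, 17: $t0=24+17=41
After step 7: $t0 = 41.

41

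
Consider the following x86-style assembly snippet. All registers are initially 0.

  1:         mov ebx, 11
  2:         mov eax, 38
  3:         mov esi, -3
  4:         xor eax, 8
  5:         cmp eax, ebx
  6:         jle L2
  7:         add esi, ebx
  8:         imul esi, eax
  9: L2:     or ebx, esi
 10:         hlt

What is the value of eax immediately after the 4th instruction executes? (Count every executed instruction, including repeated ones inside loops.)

mov ebx, 11 → ebx=11
mov eax, 38 → eax=38
mov esi, -3 → esi=-3
xor eax, 8 → eax=38^8=46
After step 4: eax = 46.

46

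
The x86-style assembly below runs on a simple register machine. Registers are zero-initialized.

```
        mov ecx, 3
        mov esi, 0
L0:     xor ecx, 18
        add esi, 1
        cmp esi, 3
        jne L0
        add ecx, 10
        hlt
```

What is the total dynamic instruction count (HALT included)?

after mov ecx, 3: ecx=3
after mov esi, 0: esi=0
after xor ecx, 18: ecx=3^18=17
after add esi, 1: esi=0+1=1
cmp esi, 3  (cmp 1,3)
jne L0: taken
after xor ecx, 18: ecx=17^18=3
after add esi, 1: esi=1+1=2
cmp esi, 3  (cmp 2,3)
jne L0: taken
after xor ecx, 18: ecx=3^18=17
after add esi, 1: esi=2+1=3
cmp esi, 3  (cmp 3,3)
jne L0: not taken
after add ecx, 10: ecx=17+10=27
halt.
Total executed instructions: 16.

16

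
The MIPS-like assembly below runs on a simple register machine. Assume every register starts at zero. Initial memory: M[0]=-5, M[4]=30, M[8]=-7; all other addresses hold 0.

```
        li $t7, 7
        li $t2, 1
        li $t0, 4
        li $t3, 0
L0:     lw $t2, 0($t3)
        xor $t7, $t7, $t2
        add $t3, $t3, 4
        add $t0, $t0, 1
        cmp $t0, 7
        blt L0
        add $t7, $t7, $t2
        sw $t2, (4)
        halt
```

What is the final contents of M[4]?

-7

$t7=7
$t2=1
$t0=4
$t3=0
$t2=M[0]=-5
$t7=7^(-5)=-4
$t3=0+4=4
$t0=4+1=5
cmp $t0, 7  (cmp 5,7)
blt L0: taken
$t2=M[4]=30
$t7=(-4)^30=-30
$t3=4+4=8
$t0=5+1=6
cmp $t0, 7  (cmp 6,7)
blt L0: taken
$t2=M[8]=-7
$t7=(-30)^(-7)=27
$t3=8+4=12
$t0=6+1=7
cmp $t0, 7  (cmp 7,7)
blt L0: not taken
$t7=27+(-7)=20
sw $t2, (4) → M[4]=-7
halt.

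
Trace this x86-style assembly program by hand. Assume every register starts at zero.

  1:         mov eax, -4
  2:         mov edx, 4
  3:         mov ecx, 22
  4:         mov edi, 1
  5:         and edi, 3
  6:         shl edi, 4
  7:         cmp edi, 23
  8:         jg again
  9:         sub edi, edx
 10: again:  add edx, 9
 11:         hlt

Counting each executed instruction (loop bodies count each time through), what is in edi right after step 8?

eax=-4
edx=4
ecx=22
edi=1
edi=1&3=1
edi=1<<4=16
cmp edi, 23  (cmp 16,23)
jg again: not taken
After step 8: edi = 16.

16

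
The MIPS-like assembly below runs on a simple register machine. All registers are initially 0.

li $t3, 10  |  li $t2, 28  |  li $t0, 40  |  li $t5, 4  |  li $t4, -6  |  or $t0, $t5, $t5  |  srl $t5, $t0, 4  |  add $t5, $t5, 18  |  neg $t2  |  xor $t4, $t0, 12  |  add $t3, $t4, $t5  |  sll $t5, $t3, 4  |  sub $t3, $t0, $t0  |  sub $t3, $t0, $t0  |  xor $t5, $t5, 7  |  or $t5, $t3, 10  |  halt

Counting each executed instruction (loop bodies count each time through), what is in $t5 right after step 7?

0

$t3=10
$t2=28
$t0=40
$t5=4
$t4=-6
$t0=4|4=4
$t5=4>>4=0
After step 7: $t5 = 0.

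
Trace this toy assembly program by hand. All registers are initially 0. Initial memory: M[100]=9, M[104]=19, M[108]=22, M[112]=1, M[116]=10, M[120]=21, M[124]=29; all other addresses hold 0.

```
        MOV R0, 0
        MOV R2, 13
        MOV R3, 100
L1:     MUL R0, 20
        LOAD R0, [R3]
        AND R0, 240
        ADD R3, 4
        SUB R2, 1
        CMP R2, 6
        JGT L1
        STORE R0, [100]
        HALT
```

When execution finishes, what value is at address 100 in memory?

16

after MOV R0, 0: R0=0
after MOV R2, 13: R2=13
after MOV R3, 100: R3=100
after MUL R0, 20: R0=0*20=0
after LOAD R0, [R3]: R0=M[100]=9
after AND R0, 240: R0=9&240=0
after ADD R3, 4: R3=100+4=104
after SUB R2, 1: R2=13-1=12
CMP R2, 6  (cmp 12,6)
JGT L1: taken
after MUL R0, 20: R0=0*20=0
after LOAD R0, [R3]: R0=M[104]=19
after AND R0, 240: R0=19&240=16
after ADD R3, 4: R3=104+4=108
after SUB R2, 1: R2=12-1=11
CMP R2, 6  (cmp 11,6)
JGT L1: taken
after MUL R0, 20: R0=16*20=320
after LOAD R0, [R3]: R0=M[108]=22
after AND R0, 240: R0=22&240=16
after ADD R3, 4: R3=108+4=112
after SUB R2, 1: R2=11-1=10
CMP R2, 6  (cmp 10,6)
JGT L1: taken
after MUL R0, 20: R0=16*20=320
after LOAD R0, [R3]: R0=M[112]=1
after AND R0, 240: R0=1&240=0
after ADD R3, 4: R3=112+4=116
after SUB R2, 1: R2=10-1=9
CMP R2, 6  (cmp 9,6)
JGT L1: taken
after MUL R0, 20: R0=0*20=0
after LOAD R0, [R3]: R0=M[116]=10
after AND R0, 240: R0=10&240=0
after ADD R3, 4: R3=116+4=120
after SUB R2, 1: R2=9-1=8
CMP R2, 6  (cmp 8,6)
JGT L1: taken
after MUL R0, 20: R0=0*20=0
after LOAD R0, [R3]: R0=M[120]=21
after AND R0, 240: R0=21&240=16
after ADD R3, 4: R3=120+4=124
after SUB R2, 1: R2=8-1=7
CMP R2, 6  (cmp 7,6)
JGT L1: taken
after MUL R0, 20: R0=16*20=320
after LOAD R0, [R3]: R0=M[124]=29
after AND R0, 240: R0=29&240=16
after ADD R3, 4: R3=124+4=128
after SUB R2, 1: R2=7-1=6
CMP R2, 6  (cmp 6,6)
JGT L1: not taken
STORE R0, [100] → M[100]=16
halt.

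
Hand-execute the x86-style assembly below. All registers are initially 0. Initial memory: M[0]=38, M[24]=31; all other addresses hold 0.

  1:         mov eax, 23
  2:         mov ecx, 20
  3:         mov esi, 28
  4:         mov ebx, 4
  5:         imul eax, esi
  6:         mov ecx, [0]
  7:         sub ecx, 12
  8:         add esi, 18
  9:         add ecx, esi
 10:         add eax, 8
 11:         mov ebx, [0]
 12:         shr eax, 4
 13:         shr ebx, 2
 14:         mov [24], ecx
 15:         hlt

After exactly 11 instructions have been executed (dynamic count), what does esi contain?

eax=23
ecx=20
esi=28
ebx=4
eax=23*28=644
ecx=M[0]=38
ecx=38-12=26
esi=28+18=46
ecx=26+46=72
eax=644+8=652
ebx=M[0]=38
After step 11: esi = 46.

46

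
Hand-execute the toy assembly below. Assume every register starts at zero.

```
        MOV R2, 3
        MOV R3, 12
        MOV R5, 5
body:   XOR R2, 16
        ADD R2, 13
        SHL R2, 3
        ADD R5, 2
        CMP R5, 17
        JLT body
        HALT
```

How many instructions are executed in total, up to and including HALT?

R2=3
R3=12
R5=5
R2=3^16=19
R2=19+13=32
R2=32<<3=256
R5=5+2=7
CMP R5, 17  (cmp 7,17)
JLT body: taken
R2=256^16=272
R2=272+13=285
R2=285<<3=2280
R5=7+2=9
CMP R5, 17  (cmp 9,17)
JLT body: taken
R2=2280^16=2296
R2=2296+13=2309
R2=2309<<3=18472
R5=9+2=11
CMP R5, 17  (cmp 11,17)
JLT body: taken
R2=18472^16=18488
R2=18488+13=18501
R2=18501<<3=148008
R5=11+2=13
CMP R5, 17  (cmp 13,17)
JLT body: taken
R2=148008^16=148024
R2=148024+13=148037
R2=148037<<3=1184296
R5=13+2=15
CMP R5, 17  (cmp 15,17)
JLT body: taken
R2=1184296^16=1184312
R2=1184312+13=1184325
R2=1184325<<3=9474600
R5=15+2=17
CMP R5, 17  (cmp 17,17)
JLT body: not taken
halt.
Total executed instructions: 40.

40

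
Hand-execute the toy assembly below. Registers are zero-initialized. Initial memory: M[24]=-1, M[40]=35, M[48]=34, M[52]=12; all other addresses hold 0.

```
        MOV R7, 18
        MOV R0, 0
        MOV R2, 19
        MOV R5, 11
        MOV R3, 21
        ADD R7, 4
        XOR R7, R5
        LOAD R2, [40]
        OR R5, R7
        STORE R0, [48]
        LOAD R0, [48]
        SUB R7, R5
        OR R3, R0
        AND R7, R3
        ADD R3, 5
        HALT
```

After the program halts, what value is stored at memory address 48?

0

R7=18
R0=0
R2=19
R5=11
R3=21
R7=18+4=22
R7=22^11=29
R2=M[40]=35
R5=11|29=31
STORE R0, [48] → M[48]=0
R0=M[48]=0
R7=29-31=-2
R3=21|0=21
R7=(-2)&21=20
R3=21+5=26
halt.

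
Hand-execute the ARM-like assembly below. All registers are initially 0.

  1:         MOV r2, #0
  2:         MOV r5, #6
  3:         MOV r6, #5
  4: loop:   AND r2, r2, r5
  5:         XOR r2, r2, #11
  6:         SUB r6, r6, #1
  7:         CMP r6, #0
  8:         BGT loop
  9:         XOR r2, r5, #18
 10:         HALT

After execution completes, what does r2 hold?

MOV r2, #0 → r2=0
MOV r5, #6 → r5=6
MOV r6, #5 → r6=5
AND r2, r2, r5 → r2=0&6=0
XOR r2, r2, #11 → r2=0^11=11
SUB r6, r6, #1 → r6=5-1=4
CMP r6, #0  (cmp 4,0)
BGT loop: taken
AND r2, r2, r5 → r2=11&6=2
XOR r2, r2, #11 → r2=2^11=9
SUB r6, r6, #1 → r6=4-1=3
CMP r6, #0  (cmp 3,0)
BGT loop: taken
AND r2, r2, r5 → r2=9&6=0
XOR r2, r2, #11 → r2=0^11=11
SUB r6, r6, #1 → r6=3-1=2
CMP r6, #0  (cmp 2,0)
BGT loop: taken
AND r2, r2, r5 → r2=11&6=2
XOR r2, r2, #11 → r2=2^11=9
SUB r6, r6, #1 → r6=2-1=1
CMP r6, #0  (cmp 1,0)
BGT loop: taken
AND r2, r2, r5 → r2=9&6=0
XOR r2, r2, #11 → r2=0^11=11
SUB r6, r6, #1 → r6=1-1=0
CMP r6, #0  (cmp 0,0)
BGT loop: not taken
XOR r2, r5, #18 → r2=6^18=20
halt.

20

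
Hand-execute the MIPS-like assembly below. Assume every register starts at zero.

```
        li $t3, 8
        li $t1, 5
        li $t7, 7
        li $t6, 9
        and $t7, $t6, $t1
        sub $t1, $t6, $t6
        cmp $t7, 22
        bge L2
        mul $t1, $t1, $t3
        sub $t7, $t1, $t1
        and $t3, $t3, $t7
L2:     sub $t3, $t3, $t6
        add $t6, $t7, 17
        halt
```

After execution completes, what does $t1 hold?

$t3=8
$t1=5
$t7=7
$t6=9
$t7=9&5=1
$t1=9-9=0
cmp $t7, 22  (cmp 1,22)
bge L2: not taken
$t1=0*8=0
$t7=0-0=0
$t3=8&0=0
$t3=0-9=-9
$t6=0+17=17
halt.

0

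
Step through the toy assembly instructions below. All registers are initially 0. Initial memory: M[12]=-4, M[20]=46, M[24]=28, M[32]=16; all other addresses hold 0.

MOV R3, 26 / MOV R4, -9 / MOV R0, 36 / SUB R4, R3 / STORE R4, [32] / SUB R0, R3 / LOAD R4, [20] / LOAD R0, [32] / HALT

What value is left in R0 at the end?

MOV R3, 26 → R3=26
MOV R4, -9 → R4=-9
MOV R0, 36 → R0=36
SUB R4, R3 → R4=(-9)-26=-35
STORE R4, [32] → M[32]=-35
SUB R0, R3 → R0=36-26=10
LOAD R4, [20] → R4=M[20]=46
LOAD R0, [32] → R0=M[32]=-35
halt.

-35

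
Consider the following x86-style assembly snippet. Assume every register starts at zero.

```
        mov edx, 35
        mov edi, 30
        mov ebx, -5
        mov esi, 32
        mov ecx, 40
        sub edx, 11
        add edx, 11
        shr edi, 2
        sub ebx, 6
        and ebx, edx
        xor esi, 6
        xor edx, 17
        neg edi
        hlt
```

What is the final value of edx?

50

after mov edx, 35: edx=35
after mov edi, 30: edi=30
after mov ebx, -5: ebx=-5
after mov esi, 32: esi=32
after mov ecx, 40: ecx=40
after sub edx, 11: edx=35-11=24
after add edx, 11: edx=24+11=35
after shr edi, 2: edi=30>>2=7
after sub ebx, 6: ebx=(-5)-6=-11
after and ebx, edx: ebx=(-11)&35=33
after xor esi, 6: esi=32^6=38
after xor edx, 17: edx=35^17=50
after neg edi: edi=-(7)=-7
halt.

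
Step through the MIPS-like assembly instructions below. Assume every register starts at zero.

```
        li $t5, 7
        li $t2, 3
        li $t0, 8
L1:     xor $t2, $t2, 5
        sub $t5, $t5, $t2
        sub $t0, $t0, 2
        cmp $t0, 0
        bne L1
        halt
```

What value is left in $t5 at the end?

after li $t5, 7: $t5=7
after li $t2, 3: $t2=3
after li $t0, 8: $t0=8
after xor $t2, $t2, 5: $t2=3^5=6
after sub $t5, $t5, $t2: $t5=7-6=1
after sub $t0, $t0, 2: $t0=8-2=6
cmp $t0, 0  (cmp 6,0)
bne L1: taken
after xor $t2, $t2, 5: $t2=6^5=3
after sub $t5, $t5, $t2: $t5=1-3=-2
after sub $t0, $t0, 2: $t0=6-2=4
cmp $t0, 0  (cmp 4,0)
bne L1: taken
after xor $t2, $t2, 5: $t2=3^5=6
after sub $t5, $t5, $t2: $t5=(-2)-6=-8
after sub $t0, $t0, 2: $t0=4-2=2
cmp $t0, 0  (cmp 2,0)
bne L1: taken
after xor $t2, $t2, 5: $t2=6^5=3
after sub $t5, $t5, $t2: $t5=(-8)-3=-11
after sub $t0, $t0, 2: $t0=2-2=0
cmp $t0, 0  (cmp 0,0)
bne L1: not taken
halt.

-11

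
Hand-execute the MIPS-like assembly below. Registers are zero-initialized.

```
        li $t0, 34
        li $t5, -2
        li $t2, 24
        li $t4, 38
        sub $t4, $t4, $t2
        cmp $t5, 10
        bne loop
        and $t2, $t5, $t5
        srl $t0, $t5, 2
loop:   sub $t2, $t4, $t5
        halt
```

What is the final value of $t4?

14

after li $t0, 34: $t0=34
after li $t5, -2: $t5=-2
after li $t2, 24: $t2=24
after li $t4, 38: $t4=38
after sub $t4, $t4, $t2: $t4=38-24=14
cmp $t5, 10  (cmp -2,10)
bne loop: taken
after sub $t2, $t4, $t5: $t2=14-(-2)=16
halt.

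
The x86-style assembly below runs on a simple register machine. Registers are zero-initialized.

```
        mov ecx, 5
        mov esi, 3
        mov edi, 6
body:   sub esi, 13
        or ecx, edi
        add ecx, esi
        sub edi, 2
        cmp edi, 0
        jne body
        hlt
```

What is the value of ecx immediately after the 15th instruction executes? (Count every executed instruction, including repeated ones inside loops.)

-26

after mov ecx, 5: ecx=5
after mov esi, 3: esi=3
after mov edi, 6: edi=6
after sub esi, 13: esi=3-13=-10
after or ecx, edi: ecx=5|6=7
after add ecx, esi: ecx=7+(-10)=-3
after sub edi, 2: edi=6-2=4
cmp edi, 0  (cmp 4,0)
jne body: taken
after sub esi, 13: esi=(-10)-13=-23
after or ecx, edi: ecx=(-3)|4=-3
after add ecx, esi: ecx=(-3)+(-23)=-26
after sub edi, 2: edi=4-2=2
cmp edi, 0  (cmp 2,0)
jne body: taken
After step 15: ecx = -26.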